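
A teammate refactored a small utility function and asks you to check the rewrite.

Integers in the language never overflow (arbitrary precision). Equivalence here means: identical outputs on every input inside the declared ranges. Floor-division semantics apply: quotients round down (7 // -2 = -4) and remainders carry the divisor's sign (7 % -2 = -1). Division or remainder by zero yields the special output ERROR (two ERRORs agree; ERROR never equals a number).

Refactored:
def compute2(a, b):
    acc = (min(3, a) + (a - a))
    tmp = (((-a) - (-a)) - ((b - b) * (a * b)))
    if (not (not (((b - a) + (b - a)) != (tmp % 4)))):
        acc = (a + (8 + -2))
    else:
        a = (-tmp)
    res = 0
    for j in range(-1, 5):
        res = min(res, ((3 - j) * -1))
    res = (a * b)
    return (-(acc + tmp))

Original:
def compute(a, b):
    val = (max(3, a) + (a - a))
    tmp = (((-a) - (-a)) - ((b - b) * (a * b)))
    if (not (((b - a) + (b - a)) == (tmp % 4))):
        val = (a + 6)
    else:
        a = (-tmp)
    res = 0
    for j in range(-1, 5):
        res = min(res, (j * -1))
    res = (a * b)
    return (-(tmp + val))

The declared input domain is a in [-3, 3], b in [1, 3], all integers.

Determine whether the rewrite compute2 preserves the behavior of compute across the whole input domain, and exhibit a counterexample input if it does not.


Evaluate both at a=1, b=1.
compute: val = 3; tmp = 0; (not (((b - a) + (b - a)) == (tmp % 4))) -> false; a = 0; res = 0; [j=-1]; res = 0; [j=0]; res = 0; [j=1]; res = -1; [j=2]; res = -2; [j=3]; res = -3; [j=4]; res = -4; res = 0; return -3
compute2: acc = 1; tmp = 0; (not (not (((b - a) + (b - a)) != (tmp % 4)))) -> false; a = 0; res = 0; [j=-1]; res = -4; [j=0]; res = -4; [j=1]; res = -4; [j=2]; res = -4; [j=3]; res = -4; [j=4]; res = -4; res = 0; return -1
-3 != -1, so the rewrite changes behavior.
verdict: not equivalent; witness: a=1, b=1


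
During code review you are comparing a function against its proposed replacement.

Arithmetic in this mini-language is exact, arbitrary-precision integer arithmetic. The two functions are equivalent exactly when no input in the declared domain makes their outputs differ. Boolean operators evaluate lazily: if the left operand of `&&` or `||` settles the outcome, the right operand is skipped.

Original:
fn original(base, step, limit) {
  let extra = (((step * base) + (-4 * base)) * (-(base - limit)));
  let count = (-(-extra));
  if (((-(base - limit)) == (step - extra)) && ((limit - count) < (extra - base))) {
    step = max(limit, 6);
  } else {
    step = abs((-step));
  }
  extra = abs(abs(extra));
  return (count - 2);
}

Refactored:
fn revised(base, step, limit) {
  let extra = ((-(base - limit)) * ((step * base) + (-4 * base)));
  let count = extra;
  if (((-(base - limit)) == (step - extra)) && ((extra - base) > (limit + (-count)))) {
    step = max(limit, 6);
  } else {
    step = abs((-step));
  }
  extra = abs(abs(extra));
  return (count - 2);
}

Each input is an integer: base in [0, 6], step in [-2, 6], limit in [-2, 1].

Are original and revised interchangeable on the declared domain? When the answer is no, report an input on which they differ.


This is a faithful refactor — arithmetic usage differs, comparison usage differs, but the computed results match everywhere.
As a probe, take base=6, step=1, limit=-2: original runs extra := 144 | count := 144 | (((-(base - limit)) == (step - extra)) && ((limit - count) < (extra - base))): false | step := 1 | extra := 144 | result 142; revised runs extra := 144 | count := 144 | (((-(base - limit)) == (step - extra)) && ((extra - base) > (limit + (-count)))): false | step := 1 | extra := 144 | result 142; both end at 142.
Checked all 252 inputs in the declared domain: the outputs agree on every one.
verdict: equivalent


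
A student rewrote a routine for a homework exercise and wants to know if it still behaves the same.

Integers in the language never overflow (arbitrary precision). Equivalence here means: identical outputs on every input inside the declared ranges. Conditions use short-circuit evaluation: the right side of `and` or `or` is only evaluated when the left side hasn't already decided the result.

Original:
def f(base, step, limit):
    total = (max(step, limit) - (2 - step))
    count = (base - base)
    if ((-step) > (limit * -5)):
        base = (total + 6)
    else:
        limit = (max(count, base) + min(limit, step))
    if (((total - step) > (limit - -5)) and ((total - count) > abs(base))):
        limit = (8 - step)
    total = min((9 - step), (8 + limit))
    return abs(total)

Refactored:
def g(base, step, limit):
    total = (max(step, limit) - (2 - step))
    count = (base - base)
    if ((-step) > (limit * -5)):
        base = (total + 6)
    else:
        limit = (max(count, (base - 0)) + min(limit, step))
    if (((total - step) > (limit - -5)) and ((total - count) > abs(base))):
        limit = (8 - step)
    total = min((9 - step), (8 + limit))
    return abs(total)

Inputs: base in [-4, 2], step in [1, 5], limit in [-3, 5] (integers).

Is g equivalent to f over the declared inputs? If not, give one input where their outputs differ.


The two versions differ — the changes include constant usage differs, arithmetic usage differs.
Spot check at base=-4, step=4, limit=5 — f: total = 7; count = 0; ((-step) > (limit * -5)) -> true; base = 13; (((total - step) > (limit - -5)) and ((total - count) > abs(base))) -> false; total = 5; return 5. g: total = 7; count = 0; ((-step) > (limit * -5)) -> true; base = 13; (((total - step) > (limit - -5)) and ((total - count) > abs(base))) -> false; total = 5; return 5. Both give 5.
Checked all 315 inputs in the declared domain: the outputs agree on every one.
verdict: equivalent


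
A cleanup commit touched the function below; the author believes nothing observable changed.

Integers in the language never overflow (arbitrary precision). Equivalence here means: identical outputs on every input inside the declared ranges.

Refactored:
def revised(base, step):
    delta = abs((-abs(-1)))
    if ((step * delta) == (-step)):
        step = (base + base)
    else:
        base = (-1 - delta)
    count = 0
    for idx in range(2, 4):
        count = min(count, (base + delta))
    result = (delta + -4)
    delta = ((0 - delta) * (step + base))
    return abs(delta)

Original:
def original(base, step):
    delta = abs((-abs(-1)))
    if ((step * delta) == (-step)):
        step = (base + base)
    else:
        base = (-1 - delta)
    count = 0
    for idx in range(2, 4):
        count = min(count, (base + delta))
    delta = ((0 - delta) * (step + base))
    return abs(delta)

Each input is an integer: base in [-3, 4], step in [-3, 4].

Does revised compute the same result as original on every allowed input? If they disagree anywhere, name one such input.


Although statement counts differ; also constant usage differs; also local variable names differ; also arithmetic usage differs, 64/64 inputs agree.
verdict: equivalent


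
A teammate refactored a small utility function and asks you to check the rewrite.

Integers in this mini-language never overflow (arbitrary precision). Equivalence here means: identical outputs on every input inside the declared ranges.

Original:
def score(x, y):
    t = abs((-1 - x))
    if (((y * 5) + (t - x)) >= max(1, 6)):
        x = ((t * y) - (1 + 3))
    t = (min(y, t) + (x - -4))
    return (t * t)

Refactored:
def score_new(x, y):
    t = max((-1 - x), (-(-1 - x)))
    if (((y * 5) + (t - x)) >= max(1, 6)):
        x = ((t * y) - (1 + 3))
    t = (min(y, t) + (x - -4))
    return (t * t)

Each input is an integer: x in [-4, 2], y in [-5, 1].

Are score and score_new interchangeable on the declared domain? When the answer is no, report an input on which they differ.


Differences: arithmetic usage differs, min/max/abs usage differs, constant usage differs — yet all 49 inputs agree.
verdict: equivalent


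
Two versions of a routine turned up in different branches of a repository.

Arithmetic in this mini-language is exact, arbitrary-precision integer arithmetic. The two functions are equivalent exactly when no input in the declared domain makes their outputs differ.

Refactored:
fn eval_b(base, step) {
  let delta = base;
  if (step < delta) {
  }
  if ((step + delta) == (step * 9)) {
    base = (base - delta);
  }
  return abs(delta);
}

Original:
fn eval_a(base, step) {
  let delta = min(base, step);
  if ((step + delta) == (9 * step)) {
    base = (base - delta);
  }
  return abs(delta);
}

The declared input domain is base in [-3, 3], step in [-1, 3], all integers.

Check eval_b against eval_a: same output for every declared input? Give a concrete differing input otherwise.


base=0, step=-1 yields 1 from eval_a but 0 from eval_b.
verdict: not equivalent; witness: base=0, step=-1


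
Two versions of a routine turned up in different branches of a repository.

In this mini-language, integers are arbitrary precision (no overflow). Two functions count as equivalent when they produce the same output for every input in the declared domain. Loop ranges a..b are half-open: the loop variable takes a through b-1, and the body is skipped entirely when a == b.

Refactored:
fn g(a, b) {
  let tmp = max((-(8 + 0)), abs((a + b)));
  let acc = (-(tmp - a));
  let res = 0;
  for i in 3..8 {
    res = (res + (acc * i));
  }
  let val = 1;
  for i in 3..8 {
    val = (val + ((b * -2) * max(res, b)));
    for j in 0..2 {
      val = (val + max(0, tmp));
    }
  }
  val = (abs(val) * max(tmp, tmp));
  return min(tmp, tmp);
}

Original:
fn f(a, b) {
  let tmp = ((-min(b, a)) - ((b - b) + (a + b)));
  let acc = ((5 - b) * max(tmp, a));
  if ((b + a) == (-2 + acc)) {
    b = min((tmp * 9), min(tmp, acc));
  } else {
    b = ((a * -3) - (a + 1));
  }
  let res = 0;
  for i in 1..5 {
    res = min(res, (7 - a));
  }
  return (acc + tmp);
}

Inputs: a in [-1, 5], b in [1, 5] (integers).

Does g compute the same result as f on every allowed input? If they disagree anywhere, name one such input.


The rewrite breaks on a=-1, b=1, where the results are 5 and 0.
f: tmp becomes 1; next acc becomes 4; next ((b + a) == (-2 + acc)) evaluates to false; next b becomes 3; next res becomes 0; next at i=1:; next res becomes 0; next at i=2:; next res becomes 0; next at i=3:; next res becomes 0; next at i=4:; next res becomes 0; next final value 5
g: tmp becomes 0; next acc becomes -1; next res becomes 0; next at i=3:; next res becomes -3; next at i=4:; next res becomes -7; next at i=5:; next res becomes -12; next at i=6:; next res becomes -18; next at i=7:; next res becomes -25; next val becomes 1; next at i=3:; next val becomes -1; next at j=0:; next val becomes -1; next at j=1:; next val becomes -1; next at i=4:; next val becomes -3; next at j=0:; next val becomes -3; next at j=1:; next val becomes -3; next at i=5:; next val becomes -5; next at j=0:; next val becomes -5; next at j=1:; next val becomes -5; next at i=6:; next val becomes -7; next at j=0:; next val becomes -7; next at j=1:; next val becomes -7; next at i=7:; next val becomes -9; next at j=0:; next val becomes -9; next at j=1:; next val becomes -9; next val becomes 0; next final value 0
verdict: not equivalent; witness: a=-1, b=1


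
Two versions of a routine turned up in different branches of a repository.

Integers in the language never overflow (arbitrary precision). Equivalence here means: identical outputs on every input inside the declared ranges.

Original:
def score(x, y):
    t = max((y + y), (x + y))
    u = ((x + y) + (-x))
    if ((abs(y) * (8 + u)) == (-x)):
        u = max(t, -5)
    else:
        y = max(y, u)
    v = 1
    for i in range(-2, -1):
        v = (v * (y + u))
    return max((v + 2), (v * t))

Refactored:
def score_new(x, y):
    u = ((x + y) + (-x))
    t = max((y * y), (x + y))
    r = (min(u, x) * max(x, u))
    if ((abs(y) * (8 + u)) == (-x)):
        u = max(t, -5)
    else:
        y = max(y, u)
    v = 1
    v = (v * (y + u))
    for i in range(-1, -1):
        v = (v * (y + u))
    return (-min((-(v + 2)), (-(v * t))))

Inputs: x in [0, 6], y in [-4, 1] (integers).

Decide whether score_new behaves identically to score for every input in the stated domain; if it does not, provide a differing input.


Run the pair on x=0, y=-4.
score: t := -4 | u := -4 | ((abs(y) * (8 + u)) == (-x)): false | y := -4 | v := 1 | iter i=-2: | v := -8 | result 32
score_new: u := -4 | t := 16 | r := 0 | ((abs(y) * (8 + u)) == (-x)): false | y := -4 | v := 1 | v := -8 | loop over i: empty range | result -6
32 vs -6 — the two versions disagree here.
verdict: not equivalent; witness: x=0, y=-4


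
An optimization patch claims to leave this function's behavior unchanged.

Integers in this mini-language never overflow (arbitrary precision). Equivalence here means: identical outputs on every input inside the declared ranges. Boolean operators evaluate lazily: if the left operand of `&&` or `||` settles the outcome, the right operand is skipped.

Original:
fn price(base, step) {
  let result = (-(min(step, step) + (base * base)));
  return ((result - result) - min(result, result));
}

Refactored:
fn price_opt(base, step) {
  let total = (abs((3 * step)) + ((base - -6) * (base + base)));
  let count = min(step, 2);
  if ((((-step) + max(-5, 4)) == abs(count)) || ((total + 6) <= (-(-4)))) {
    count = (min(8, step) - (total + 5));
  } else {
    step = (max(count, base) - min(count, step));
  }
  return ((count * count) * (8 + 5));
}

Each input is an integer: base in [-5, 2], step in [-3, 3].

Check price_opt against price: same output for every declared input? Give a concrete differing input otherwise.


There is a counterexample at base=-5, step=-3: 22 on one side, 117 on the other.
price: result := -22 | result 22
price_opt: total := -1 | count := -3 | ((((-step) + max(-5, 4)) == abs(count)) || ((total + 6) <= (-(-4)))): false | step := 0 | result 117
verdict: not equivalent; witness: base=-5, step=-3


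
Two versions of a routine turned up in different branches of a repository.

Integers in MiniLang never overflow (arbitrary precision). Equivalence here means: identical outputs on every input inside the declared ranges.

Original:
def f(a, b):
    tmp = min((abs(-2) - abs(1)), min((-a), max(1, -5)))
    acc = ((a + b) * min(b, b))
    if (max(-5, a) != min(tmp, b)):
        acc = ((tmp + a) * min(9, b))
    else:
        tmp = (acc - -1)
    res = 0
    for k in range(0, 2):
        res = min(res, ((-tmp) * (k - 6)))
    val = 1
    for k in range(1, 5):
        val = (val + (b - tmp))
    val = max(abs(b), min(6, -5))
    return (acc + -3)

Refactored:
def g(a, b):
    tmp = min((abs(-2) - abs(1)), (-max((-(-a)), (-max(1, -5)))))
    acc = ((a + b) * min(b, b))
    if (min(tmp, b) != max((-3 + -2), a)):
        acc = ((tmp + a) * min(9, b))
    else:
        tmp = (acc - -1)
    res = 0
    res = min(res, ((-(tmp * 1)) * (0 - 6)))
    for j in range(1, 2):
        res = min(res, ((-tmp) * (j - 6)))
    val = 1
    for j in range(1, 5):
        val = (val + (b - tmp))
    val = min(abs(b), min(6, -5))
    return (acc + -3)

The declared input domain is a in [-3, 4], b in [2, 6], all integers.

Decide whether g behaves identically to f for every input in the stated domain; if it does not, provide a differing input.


The edit looks behavioral (`max(abs(b), min(6, -5))` became `min(abs(b), min(6, -5))`), but over these ranges it never changes the outcome; all 40 inputs agree.
verdict: equivalent


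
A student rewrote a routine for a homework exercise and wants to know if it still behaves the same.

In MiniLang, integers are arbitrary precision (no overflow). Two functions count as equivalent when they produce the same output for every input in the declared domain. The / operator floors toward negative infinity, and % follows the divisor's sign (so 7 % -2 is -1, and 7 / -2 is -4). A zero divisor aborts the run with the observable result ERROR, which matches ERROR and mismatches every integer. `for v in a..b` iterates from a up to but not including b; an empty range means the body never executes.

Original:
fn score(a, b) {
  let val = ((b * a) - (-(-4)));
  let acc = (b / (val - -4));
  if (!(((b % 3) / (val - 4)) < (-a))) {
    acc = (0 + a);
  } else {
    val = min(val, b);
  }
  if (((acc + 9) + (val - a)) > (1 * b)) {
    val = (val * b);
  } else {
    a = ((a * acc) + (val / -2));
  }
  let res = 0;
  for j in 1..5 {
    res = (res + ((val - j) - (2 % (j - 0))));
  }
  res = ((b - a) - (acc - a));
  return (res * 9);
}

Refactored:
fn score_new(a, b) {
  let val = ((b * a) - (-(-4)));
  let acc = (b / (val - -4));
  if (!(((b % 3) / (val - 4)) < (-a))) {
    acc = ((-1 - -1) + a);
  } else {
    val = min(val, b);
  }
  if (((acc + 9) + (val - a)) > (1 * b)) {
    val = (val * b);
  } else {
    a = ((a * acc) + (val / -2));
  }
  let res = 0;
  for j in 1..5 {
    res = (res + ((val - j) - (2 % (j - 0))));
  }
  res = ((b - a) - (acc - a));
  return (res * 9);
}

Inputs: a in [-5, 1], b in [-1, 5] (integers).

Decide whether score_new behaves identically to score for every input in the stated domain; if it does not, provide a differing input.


The two versions differ — the changes include arithmetic usage differs; and constant usage differs.
Spot check at a=-4, b=0 — score: val becomes -4; next hits division by zero so the output is ERROR. score_new: val becomes -4; next hits division by zero so the output is ERROR. Both give ERROR.
Every one of the 49 inputs gives matching results.
verdict: equivalent


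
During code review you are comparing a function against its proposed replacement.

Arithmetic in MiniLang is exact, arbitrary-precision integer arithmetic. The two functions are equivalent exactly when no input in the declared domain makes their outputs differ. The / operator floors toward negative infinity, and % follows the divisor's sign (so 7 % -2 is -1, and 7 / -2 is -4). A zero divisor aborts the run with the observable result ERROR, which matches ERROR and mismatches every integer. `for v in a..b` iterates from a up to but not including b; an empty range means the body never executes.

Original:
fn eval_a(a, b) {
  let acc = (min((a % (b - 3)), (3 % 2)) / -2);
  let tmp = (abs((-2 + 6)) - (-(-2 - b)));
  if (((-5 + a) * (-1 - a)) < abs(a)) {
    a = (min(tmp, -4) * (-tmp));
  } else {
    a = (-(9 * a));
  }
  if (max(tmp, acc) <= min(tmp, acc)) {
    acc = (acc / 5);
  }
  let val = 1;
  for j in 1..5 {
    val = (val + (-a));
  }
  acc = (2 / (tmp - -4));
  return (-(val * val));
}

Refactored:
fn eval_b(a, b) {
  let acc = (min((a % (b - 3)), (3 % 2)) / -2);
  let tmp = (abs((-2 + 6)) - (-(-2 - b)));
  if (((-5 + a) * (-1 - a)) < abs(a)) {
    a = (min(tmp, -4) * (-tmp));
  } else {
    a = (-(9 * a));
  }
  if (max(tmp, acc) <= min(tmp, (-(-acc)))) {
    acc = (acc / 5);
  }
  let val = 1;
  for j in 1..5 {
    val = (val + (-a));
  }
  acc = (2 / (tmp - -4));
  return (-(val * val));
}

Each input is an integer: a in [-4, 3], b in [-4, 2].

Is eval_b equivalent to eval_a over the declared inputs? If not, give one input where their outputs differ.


Changes here: same computation, different form; the full 56-point sweep finds no disagreement.
verdict: equivalent


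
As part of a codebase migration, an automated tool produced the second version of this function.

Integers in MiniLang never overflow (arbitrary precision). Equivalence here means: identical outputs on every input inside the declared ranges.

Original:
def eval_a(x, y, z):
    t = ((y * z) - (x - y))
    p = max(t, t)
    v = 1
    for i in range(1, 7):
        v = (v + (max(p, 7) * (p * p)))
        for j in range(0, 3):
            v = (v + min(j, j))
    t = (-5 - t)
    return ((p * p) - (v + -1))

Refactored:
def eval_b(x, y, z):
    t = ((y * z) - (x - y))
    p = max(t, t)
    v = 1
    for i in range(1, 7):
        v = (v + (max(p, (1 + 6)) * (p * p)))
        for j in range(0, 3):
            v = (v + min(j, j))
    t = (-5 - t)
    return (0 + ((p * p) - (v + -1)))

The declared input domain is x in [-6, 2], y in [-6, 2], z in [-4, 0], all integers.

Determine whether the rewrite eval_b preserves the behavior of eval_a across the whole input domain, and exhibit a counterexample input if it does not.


Side by side, the visible changes include: constant usage differs, arithmetic usage differs.
One worked example (x=-4, y=-1, z=-1) — eval_a: t=4, then p=4, then v=1, then (i=1), then v=113, then (j=0), then v=113, then (j=1), then v=114, then (j=2), then v=116, then (i=2), then v=228, then (j=0), then v=228, then (j=1), then v=229, then (j=2), then v=231, then (i=3), then v=343, then (j=0), then v=343, then (j=1), then v=344, then (j=2), then v=346, then (i=4), then v=458, then (j=0), then v=458, then (j=1), then v=459, then (j=2), then v=461, then (i=5), then v=573, then (j=0), then v=573, then (j=1), then v=574, then (j=2), then v=576, then (i=6), then v=688, then (j=0), then v=688, then (j=1), then v=689, then (j=2), then v=691, then t=-9, then returns -674; eval_b: t=4, then p=4, then v=1, then (i=1), then v=113, then (j=0), then v=113, then (j=1), then v=114, then (j=2), then v=116, then (i=2), then v=228, then (j=0), then v=228, then (j=1), then v=229, then (j=2), then v=231, then (i=3), then v=343, then (j=0), then v=343, then (j=1), then v=344, then (j=2), then v=346, then (i=4), then v=458, then (j=0), then v=458, then (j=1), then v=459, then (j=2), then v=461, then (i=5), then v=573, then (j=0), then v=573, then (j=1), then v=574, then (j=2), then v=576, then (i=6), then v=688, then (j=0), then v=688, then (j=1), then v=689, then (j=2), then v=691, then t=-9, then returns -674; agreement on -674.
Every one of the 405 inputs gives matching results.
verdict: equivalent


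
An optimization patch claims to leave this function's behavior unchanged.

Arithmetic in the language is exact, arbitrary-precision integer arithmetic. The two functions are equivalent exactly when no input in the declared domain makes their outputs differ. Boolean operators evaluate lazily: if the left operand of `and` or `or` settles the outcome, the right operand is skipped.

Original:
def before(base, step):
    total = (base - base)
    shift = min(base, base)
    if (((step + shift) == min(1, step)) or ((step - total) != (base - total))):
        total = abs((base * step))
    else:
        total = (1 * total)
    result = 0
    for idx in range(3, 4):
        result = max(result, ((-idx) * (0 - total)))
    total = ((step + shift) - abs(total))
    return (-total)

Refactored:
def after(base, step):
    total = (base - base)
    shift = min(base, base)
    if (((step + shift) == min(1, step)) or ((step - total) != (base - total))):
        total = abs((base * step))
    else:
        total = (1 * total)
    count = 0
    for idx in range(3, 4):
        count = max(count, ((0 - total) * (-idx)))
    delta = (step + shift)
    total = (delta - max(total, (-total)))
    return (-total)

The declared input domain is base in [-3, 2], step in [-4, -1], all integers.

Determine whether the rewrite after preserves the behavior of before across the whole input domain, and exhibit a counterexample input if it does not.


Comparing the listings, the differences include: statement counts differ, plus min/max/abs usage differs, plus local variable names differ.
As a probe, take base=0, step=-2: before runs total becomes 0; next shift becomes 0; next (((step + shift) == min(1, step)) or ((step - total) != (base - total))) evaluates to true; next total becomes 0; next result becomes 0; next at idx=3:; next result becomes 0; next total becomes -2; next final value 2; after runs total becomes 0; next shift becomes 0; next (((step + shift) == min(1, step)) or ((step - total) != (base - total))) evaluates to true; next total becomes 0; next count becomes 0; next at idx=3:; next count becomes 0; next delta becomes -2; next total becomes -2; next final value 2; both end at 2.
Across all 24 domain points the two functions coincide.
verdict: equivalent


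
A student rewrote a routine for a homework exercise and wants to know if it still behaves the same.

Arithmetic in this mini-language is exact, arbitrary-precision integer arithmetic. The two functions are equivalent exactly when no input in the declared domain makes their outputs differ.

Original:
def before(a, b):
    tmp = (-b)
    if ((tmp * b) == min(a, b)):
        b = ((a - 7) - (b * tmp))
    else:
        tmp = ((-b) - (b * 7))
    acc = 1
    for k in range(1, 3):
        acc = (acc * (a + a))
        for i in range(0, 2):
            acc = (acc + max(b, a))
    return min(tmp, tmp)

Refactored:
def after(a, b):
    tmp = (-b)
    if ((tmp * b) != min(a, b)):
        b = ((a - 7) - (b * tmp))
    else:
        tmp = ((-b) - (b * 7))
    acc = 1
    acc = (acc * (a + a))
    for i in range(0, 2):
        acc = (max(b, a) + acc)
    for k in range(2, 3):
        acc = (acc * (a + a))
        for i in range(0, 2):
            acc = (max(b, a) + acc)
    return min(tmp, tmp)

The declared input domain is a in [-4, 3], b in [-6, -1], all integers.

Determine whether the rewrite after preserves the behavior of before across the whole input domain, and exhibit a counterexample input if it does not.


These are not equivalent — on a=-4, b=-6 the outputs split (48 vs 6).
before: tmp=6, then ((tmp * b) == min(a, b)) is false, then tmp=48, then acc=1, then (k=1), then acc=-8, then (i=0), then acc=-12, then (i=1), then acc=-16, then (k=2), then acc=128, then (i=0), then acc=124, then (i=1), then acc=120, then returns 48
after: tmp=6, then ((tmp * b) != min(a, b)) is true, then b=25, then acc=1, then acc=-8, then (i=0), then acc=17, then (i=1), then acc=42, then (k=2), then acc=-336, then (i=0), then acc=-311, then (i=1), then acc=-286, then returns 6
verdict: not equivalent; witness: a=-4, b=-6


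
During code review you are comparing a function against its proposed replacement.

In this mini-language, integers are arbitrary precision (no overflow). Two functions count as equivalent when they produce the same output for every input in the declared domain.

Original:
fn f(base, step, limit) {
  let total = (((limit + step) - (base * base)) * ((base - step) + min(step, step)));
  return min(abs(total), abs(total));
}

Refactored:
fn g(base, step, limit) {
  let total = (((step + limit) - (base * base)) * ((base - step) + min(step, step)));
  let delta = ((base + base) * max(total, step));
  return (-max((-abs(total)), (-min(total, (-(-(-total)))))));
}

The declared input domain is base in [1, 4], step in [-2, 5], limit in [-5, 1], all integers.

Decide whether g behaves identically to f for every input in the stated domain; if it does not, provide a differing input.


Consider the input base=1, step=-2, limit=-5.
f: total := -8 | result 8
g: total := -8 | delta := -4 | result -8
8 and -8 differ, so these are not the same function on this domain.
verdict: not equivalent; witness: base=1, step=-2, limit=-5


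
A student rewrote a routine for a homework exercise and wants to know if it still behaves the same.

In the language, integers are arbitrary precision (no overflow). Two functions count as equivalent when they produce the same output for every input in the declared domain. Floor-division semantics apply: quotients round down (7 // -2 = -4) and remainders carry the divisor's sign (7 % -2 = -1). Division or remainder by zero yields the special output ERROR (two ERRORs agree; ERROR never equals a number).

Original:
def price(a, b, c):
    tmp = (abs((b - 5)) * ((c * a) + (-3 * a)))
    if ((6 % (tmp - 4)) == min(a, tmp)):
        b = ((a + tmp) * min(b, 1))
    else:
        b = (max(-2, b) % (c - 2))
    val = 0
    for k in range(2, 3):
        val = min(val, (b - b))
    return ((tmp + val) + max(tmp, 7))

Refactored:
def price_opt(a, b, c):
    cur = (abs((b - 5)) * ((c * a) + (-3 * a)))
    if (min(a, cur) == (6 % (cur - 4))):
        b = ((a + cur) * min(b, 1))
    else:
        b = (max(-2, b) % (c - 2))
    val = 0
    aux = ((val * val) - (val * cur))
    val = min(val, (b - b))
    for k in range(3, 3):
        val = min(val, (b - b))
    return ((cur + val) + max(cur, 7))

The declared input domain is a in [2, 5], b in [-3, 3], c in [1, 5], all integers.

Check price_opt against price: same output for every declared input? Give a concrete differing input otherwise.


Comparing the listings, the differences include: local variable names differ, statement counts differ, loop structure differs, min/max/abs usage differs, arithmetic usage differs.
One worked example (a=2, b=-2, c=4) — price: tmp = 14; ((6 % (tmp - 4)) == min(a, tmp)) -> false; b = 0; val = 0; [k=2]; val = 0; return 28; price_opt: cur = 14; (min(a, cur) == (6 % (cur - 4))) -> false; b = 0; val = 0; aux = 0; val = 0; the k loop: no iterations; return 28; agreement on 28.
Every one of the 140 inputs gives matching results.
verdict: equivalent


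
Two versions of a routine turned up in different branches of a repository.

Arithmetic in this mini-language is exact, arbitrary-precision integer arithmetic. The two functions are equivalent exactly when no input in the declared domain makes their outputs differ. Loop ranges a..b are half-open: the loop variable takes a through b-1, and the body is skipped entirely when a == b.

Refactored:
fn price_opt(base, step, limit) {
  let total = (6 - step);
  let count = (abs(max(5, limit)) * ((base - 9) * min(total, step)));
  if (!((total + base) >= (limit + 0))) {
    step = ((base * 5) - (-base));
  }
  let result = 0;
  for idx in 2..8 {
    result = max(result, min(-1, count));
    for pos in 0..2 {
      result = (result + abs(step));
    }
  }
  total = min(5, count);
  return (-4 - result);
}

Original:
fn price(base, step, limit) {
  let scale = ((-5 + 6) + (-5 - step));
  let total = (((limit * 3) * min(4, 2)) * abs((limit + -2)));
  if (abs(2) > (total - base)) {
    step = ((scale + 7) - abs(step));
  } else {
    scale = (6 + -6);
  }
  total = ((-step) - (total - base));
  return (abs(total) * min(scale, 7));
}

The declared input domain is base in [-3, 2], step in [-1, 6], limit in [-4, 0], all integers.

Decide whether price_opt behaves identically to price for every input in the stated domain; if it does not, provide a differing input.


The rewrite breaks on base=-3, step=-1, limit=-4, where the results are -414 and -16.
price: scale becomes -3; next total becomes -144; next (abs(2) > (total - base)) evaluates to true; next step becomes 3; next total becomes 138; next final value -414
price_opt: total becomes 7; next count becomes 60; next (!((total + base) >= (limit + 0))) evaluates to false; next result becomes 0; next at idx=2:; next result becomes 0; next at pos=0:; next result becomes 1; next at pos=1:; next result becomes 2; next at idx=3:; next result becomes 2; next at pos=0:; next result becomes 3; next at pos=1:; next result becomes 4; next at idx=4:; next result becomes 4; next at pos=0:; next result becomes 5; next at pos=1:; next result becomes 6; next at idx=5:; next result becomes 6; next at pos=0:; next result becomes 7; next at pos=1:; next result becomes 8; next at idx=6:; next result becomes 8; next at pos=0:; next result becomes 9; next at pos=1:; next result becomes 10; next at idx=7:; next result becomes 10; next at pos=0:; next result becomes 11; next at pos=1:; next result becomes 12; next total becomes 5; next final value -16
verdict: not equivalent; witness: base=-3, step=-1, limit=-4


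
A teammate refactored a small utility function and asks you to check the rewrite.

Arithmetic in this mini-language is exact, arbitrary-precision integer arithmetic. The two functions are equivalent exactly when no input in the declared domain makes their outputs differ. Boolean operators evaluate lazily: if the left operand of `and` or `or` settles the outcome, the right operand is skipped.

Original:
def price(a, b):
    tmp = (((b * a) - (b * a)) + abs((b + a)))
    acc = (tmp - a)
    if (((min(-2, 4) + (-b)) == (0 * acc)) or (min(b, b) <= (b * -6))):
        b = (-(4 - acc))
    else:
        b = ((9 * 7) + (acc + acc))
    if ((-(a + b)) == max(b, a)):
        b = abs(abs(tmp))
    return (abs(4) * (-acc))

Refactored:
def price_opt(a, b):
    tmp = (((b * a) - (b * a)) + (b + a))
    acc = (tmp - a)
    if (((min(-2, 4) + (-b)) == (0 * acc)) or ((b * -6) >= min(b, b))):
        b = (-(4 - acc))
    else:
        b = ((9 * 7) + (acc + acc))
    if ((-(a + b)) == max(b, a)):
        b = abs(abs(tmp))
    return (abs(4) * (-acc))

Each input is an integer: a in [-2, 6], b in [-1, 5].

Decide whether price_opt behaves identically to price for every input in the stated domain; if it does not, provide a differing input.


Take a=-2, b=-1.
price: tmp := 3 | acc := 5 | (((min(-2, 4) + (-b)) == (0 * acc)) or (min(b, b) <= (b * -6))): true | b := 1 | ((-(a + b)) == max(b, a)): true | b := 3 | result -20
price_opt: tmp := -3 | acc := -1 | (((min(-2, 4) + (-b)) == (0 * acc)) or ((b * -6) >= min(b, b))): true | b := -5 | ((-(a + b)) == max(b, a)): false | result 4
-20 and 4 differ, so these are not the same function on this domain.
verdict: not equivalent; witness: a=-2, b=-1


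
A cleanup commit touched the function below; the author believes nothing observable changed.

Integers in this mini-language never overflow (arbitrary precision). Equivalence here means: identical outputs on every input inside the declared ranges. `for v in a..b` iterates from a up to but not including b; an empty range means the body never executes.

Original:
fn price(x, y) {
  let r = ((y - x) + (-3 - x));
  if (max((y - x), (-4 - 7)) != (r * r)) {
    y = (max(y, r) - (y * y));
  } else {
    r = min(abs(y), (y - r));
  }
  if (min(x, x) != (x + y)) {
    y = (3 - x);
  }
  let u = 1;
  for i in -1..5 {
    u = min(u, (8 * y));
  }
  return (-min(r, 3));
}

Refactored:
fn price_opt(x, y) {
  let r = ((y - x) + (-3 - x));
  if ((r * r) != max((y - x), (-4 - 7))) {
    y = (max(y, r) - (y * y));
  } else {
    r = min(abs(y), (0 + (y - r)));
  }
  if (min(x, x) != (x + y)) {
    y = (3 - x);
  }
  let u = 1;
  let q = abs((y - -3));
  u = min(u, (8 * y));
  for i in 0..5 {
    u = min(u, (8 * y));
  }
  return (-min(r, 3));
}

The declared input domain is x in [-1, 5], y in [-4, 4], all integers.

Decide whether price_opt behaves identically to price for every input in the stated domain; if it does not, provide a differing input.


This is a faithful refactor — min/max/abs usage differs; statement counts differ; constant usage differs; arithmetic usage differs; loop structure differs; local variable names differ, but the computed results match everywhere.
Spot check at x=4, y=2 — price: r=-9, then (max((y - x), (-4 - 7)) != (r * r)) is true, then y=-2, then (min(x, x) != (x + y)) is true, then y=-1, then u=1, then (i=-1), then u=-8, then (i=0), then u=-8, then (i=1), then u=-8, then (i=2), then u=-8, then (i=3), then u=-8, then (i=4), then u=-8, then returns 9. price_opt: r=-9, then ((r * r) != max((y - x), (-4 - 7))) is true, then y=-2, then (min(x, x) != (x + y)) is true, then y=-1, then u=1, then q=2, then u=-8, then (i=0), then u=-8, then (i=1), then u=-8, then (i=2), then u=-8, then (i=3), then u=-8, then (i=4), then u=-8, then returns 9. Both give 9.
Checked all 63 inputs in the declared domain: the outputs agree on every one.
verdict: equivalent


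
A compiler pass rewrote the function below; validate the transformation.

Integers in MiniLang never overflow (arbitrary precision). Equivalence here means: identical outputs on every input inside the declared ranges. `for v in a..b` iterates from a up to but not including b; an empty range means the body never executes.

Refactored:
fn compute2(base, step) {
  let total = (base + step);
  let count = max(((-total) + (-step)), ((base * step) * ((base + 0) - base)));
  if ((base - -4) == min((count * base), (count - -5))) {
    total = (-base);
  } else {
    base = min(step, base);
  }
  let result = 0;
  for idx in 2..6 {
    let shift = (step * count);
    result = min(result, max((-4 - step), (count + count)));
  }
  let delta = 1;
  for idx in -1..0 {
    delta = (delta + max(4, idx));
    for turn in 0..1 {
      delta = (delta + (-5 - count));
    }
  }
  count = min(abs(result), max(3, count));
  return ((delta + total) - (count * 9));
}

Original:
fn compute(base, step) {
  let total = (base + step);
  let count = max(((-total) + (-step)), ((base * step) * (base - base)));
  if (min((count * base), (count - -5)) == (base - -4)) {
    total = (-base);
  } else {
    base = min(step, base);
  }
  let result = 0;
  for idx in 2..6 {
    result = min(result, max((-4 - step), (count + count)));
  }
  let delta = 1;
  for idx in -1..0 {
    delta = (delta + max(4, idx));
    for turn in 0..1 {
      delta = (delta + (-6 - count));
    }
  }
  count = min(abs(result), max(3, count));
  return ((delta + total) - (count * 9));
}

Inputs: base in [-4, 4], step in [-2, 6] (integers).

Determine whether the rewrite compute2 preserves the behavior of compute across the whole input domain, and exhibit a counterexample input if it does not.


Not equivalent: base=-4, step=-2 separates them (-15 vs -14).
compute: total=-6, then count=8, then (min((count * base), (count - -5)) == (base - -4)) is false, then base=-4, then result=0, then (idx=2), then result=0, then (idx=3), then result=0, then (idx=4), then result=0, then (idx=5), then result=0, then delta=1, then (idx=-1), then delta=5, then (turn=0), then delta=-9, then count=0, then returns -15
compute2: total=-6, then count=8, then ((base - -4) == min((count * base), (count - -5))) is false, then base=-4, then result=0, then (idx=2), then shift=-16, then result=0, then (idx=3), then shift=-16, then result=0, then (idx=4), then shift=-16, then result=0, then (idx=5), then shift=-16, then result=0, then delta=1, then (idx=-1), then delta=5, then (turn=0), then delta=-8, then count=0, then returns -14
verdict: not equivalent; witness: base=-4, step=-2


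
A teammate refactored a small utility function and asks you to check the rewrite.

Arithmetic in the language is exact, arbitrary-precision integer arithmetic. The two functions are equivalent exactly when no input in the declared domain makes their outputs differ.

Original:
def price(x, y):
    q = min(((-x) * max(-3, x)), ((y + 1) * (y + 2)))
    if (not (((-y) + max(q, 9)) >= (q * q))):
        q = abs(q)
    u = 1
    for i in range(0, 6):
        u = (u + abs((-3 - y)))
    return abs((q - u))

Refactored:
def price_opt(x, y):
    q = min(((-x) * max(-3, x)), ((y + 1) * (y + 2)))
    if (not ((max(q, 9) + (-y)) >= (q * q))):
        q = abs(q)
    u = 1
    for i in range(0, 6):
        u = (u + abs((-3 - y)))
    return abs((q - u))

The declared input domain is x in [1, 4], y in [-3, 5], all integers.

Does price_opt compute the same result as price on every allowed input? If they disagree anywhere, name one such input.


The two versions differ — the changes include same computation, different form.
One worked example (x=3, y=3) — price: q becomes -9; next (not (((-y) + max(q, 9)) >= (q * q))) evaluates to true; next q becomes 9; next u becomes 1; next at i=0:; next u becomes 7; next at i=1:; next u becomes 13; next at i=2:; next u becomes 19; next at i=3:; next u becomes 25; next at i=4:; next u becomes 31; next at i=5:; next u becomes 37; next final value 28; price_opt: q becomes -9; next (not ((max(q, 9) + (-y)) >= (q * q))) evaluates to true; next q becomes 9; next u becomes 1; next at i=0:; next u becomes 7; next at i=1:; next u becomes 13; next at i=2:; next u becomes 19; next at i=3:; next u becomes 25; next at i=4:; next u becomes 31; next at i=5:; next u becomes 37; next final value 28; agreement on 28.
An exhaustive pass over the 36 declared inputs shows identical outputs.
verdict: equivalent


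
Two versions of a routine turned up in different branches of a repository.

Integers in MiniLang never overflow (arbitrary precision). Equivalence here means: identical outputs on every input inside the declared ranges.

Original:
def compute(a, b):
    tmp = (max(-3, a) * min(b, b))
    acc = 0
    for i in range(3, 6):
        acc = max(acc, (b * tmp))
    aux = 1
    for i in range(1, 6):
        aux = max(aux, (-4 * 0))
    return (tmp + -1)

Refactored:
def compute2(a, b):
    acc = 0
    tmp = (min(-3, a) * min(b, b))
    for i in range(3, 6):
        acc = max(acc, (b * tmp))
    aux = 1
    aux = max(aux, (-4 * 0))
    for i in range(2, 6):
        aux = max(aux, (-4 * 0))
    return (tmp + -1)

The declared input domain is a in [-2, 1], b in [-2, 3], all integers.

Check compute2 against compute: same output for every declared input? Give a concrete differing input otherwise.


Consider the input a=-2, b=-2.
compute: tmp becomes 4; next acc becomes 0; next at i=3:; next acc becomes 0; next at i=4:; next acc becomes 0; next at i=5:; next acc becomes 0; next aux becomes 1; next at i=1:; next aux becomes 1; next at i=2:; next aux becomes 1; next at i=3:; next aux becomes 1; next at i=4:; next aux becomes 1; next at i=5:; next aux becomes 1; next final value 3
compute2: acc becomes 0; next tmp becomes 6; next at i=3:; next acc becomes 0; next at i=4:; next acc becomes 0; next at i=5:; next acc becomes 0; next aux becomes 1; next aux becomes 1; next at i=2:; next aux becomes 1; next at i=3:; next aux becomes 1; next at i=4:; next aux becomes 1; next at i=5:; next aux becomes 1; next final value 5
3 and 5 differ, so these are not the same function on this domain.
verdict: not equivalent; witness: a=-2, b=-2
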